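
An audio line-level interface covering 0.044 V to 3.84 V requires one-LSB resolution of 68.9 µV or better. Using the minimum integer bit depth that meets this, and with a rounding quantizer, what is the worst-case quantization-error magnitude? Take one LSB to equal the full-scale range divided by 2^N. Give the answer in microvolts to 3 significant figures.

The full-scale span is 3.84 − (0.044) = 3.796 V.
Levels needed ≥ 3.796/68.9 µV = 55090. 2^16 = 65536 suffices, so N_min = 16.
LSB = 3.796 V ÷ 2^16 = 3.796/65536 V = 57.922 µV.
Max error for round-to-nearest is LSB/2 = 29.0 µV.

29.0 µV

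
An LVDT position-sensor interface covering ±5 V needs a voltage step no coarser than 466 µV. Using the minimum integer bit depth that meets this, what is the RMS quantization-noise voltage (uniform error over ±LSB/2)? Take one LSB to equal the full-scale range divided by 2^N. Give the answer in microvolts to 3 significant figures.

88.1 µV

Range = 5 − (-5) = 10 V.
10 V / 466 µV = 21460. Since 2^14 = 16384 and 2^15 = 32768, N = 15.
Step size = 10/32768 V = 305.18 µV.
V_rms = LSB/√12 = 88.1 µV.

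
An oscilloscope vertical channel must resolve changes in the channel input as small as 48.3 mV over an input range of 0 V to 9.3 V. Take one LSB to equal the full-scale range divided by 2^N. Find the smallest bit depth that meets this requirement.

8 bits

Full-scale range = 9.3 V.
9.3 V / 48.3 mV = 192.5. Since 2^7 = 128 and 2^8 = 256, N = 8.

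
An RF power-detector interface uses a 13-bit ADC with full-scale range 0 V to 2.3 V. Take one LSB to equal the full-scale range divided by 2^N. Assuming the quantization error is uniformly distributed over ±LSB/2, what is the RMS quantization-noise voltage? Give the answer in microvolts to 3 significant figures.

Span = 2.3 V.
LSB = 2.3 V / 2^13 = 280.76 µV.
V_rms = LSB/√12 = 280.76 µV / √12 = 81.0 µV.

81.0 µV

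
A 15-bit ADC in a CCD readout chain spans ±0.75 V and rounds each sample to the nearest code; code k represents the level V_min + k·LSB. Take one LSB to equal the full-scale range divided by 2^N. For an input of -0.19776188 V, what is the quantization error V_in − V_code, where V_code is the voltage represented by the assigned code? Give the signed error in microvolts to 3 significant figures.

−7.97 µV

Span: 0.75 V − (-0.75 V) = 1.5 V. LSB = 1.5 V / 2^15 ≈ 45.78 µV.
Position in LSBs: (-0.19776188 − (-0.75)) × 32768/1.5 = 12063.8258; rounding gives k = 12064.
Reconstructed level: -0.75 + 12064 × 1.5/32768 V = -0.19775390625 V.
e = -0.19776188 − (-0.19775390625) = −7.97 µV.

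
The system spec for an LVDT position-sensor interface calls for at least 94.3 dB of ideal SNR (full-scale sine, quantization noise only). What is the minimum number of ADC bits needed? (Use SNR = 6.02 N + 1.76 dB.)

6.02 N + 1.76 ≥ 94.3 gives N ≥ 15.372, so the minimum integer is 16.

16 bits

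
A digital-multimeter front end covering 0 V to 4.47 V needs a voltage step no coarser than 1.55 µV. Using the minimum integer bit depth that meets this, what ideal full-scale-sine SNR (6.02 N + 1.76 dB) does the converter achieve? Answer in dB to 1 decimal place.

134.2 dB

Full-scale range = 4.47 V.
4.47 V / 1.55 µV = 2.884e6. Since 2^21 = 2097152 and 2^22 = 4194304, N = 22.
6.02(22) + 1.76 = 134.20 dB.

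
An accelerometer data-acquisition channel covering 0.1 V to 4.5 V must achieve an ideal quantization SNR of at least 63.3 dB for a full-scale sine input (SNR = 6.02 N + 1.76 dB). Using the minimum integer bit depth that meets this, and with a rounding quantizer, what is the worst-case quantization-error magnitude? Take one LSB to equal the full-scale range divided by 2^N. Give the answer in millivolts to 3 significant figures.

1.07 mV

Range = 4.5 − (0.1) = 4.4 V.
N ≥ (63.3 − 1.76)/6.02 = 10.223 → N_min = 11.
LSB = 4.4 V / 2^11 = 2.1484 mV.
Max error for round-to-nearest is LSB/2 = 1.07 mV.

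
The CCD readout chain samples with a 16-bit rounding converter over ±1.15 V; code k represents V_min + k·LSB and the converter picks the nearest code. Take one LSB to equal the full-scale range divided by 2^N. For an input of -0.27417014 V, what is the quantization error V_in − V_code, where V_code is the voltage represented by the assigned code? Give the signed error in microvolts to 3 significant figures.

−6.32 µV

Range = 1.15 − (-1.15) = 2.3 V. LSB = 2.3 V / 2^16 ≈ 35.10 µV.
(V_in − V_min)/LSB = (-0.27417014 − (-1.15)) × 65536/2.3 = 24955.8199 → nearest code k = 24956.
Reconstructed level: -1.15 + 24956 × 2.3/65536 V = -0.27416381836 V.
Error = V_in − V_code = -0.27417014 − (-0.27416381836) = −6.32 µV.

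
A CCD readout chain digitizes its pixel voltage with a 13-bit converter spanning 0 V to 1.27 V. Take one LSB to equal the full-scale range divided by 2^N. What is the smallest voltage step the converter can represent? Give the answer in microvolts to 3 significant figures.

155 µV

Span = 1.27 V.
There are 2^13 = 8192 steps.
Step size = 1.27/8192 V = 155 µV.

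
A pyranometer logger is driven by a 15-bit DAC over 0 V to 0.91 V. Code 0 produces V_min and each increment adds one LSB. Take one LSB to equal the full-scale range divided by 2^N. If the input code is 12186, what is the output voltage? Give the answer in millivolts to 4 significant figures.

Full-scale range = 0.91 V. LSB = 0.91 V / 2^15.
V_out = V_min + code × LSB = 0 V + 12186 × 0.91 V / 32768
      = 0 V + 0.338417 V = 0.338417 V.

338.4 mV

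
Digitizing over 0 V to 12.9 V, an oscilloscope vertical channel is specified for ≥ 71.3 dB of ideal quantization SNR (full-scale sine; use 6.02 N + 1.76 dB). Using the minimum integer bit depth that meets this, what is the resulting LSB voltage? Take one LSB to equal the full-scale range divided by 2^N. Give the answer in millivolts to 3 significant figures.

Range is 12.9 V.
Solving 6.02 N ≥ 71.3 − 1.76: N ≥ 11.551. Round up → N = 12.
One LSB is 12.9 V / 4096 = 3.15 mV.

3.15 mV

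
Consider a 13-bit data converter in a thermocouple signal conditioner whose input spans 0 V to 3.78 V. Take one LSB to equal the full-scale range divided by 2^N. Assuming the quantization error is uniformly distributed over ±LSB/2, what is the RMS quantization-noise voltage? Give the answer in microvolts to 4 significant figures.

Range is 3.78 V.
LSB = 3.78 V ÷ 2^13 = 3.78/8192 V = 461.426 µV.
σ_q = LSB/√12 = 461.426 µV/3.4641 = 133.2 µV.

133.2 µV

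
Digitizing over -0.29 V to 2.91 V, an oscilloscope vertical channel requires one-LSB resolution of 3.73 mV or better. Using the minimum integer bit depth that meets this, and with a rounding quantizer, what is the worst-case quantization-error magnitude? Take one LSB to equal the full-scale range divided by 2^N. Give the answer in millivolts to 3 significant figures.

1.56 mV

The full-scale span is 2.91 − (-0.29) = 3.2 V.
Levels needed ≥ 3.2/3.73 mV = 857.9. 2^10 = 1024 suffices, so N_min = 10.
LSB = 3.2 V ÷ 2^10 = 3.2/1024 V = 3.1250 mV.
Max error for round-to-nearest is LSB/2 = 1.56 mV.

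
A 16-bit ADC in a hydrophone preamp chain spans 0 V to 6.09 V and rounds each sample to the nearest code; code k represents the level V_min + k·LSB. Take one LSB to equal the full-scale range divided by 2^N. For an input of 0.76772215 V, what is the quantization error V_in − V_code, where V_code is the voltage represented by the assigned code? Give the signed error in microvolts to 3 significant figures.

−32.7 µV

Span = 6.09 V. LSB = 6.09 V / 2^16 ≈ 92.93 µV.
(0.76772215 − (0)) / LSB = 0.76772215 × 65536/6.09 = 8261.6484. Nearest integer: k = 8262.
V_code = V_min + k × range/2^16 = 0 + 8262 × 6.09/65536 = 0.76775482178 V.
Error = V_in − V_code = 0.76772215 − (0.76775482178) = −32.7 µV.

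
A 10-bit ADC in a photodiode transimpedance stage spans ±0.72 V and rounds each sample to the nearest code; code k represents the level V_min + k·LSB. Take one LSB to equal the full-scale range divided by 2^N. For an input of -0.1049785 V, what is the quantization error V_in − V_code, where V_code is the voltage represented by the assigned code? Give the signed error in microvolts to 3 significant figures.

Full-scale range = 0.72 V − (-0.72 V) = 1.44 V. LSB = 1.44 V / 2^10 ≈ 1.406 mV.
Position in LSBs: (-0.1049785 − (-0.72)) × 1024/1.44 = 437.3486; rounding gives k = 437.
V_code = -0.72 + (437/1024) × 1.44 = -0.1054687500 V.
e = -0.1049785 − (-0.1054687500) = +490 µV.

+490 µV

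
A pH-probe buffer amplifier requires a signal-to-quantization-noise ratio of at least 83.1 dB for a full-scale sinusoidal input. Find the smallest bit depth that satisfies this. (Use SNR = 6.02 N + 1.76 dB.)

N ≥ (83.1 − 1.76)/6.02 = 13.512 → N_min = 14.

14 bits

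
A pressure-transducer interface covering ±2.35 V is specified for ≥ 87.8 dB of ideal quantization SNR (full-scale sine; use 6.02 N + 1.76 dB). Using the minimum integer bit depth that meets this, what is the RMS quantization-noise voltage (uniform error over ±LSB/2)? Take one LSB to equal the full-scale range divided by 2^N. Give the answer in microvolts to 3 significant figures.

41.4 µV

Range = 2.35 − (-2.35) = 4.7 V.
Required N = ⌈(87.8 − 1.76)/6.02⌉ = ⌈14.292⌉ = 15.
Step size = 4.7/32768 V = 143.43 µV.
RMS noise = LSB/√12 = 41.4 µV.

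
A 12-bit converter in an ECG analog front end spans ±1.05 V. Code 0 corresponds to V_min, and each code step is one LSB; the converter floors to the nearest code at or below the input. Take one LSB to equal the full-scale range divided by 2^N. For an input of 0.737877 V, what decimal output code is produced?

3487

Span: 1.05 V − (-1.05 V) = 2.1 V. LSB = 2.1 V / 2^12 ≈ 0.5127 mV.
V_in − V_min = 0.737877 − (-1.05) = 1.787877 V.
Divide by LSB: 1.787877 × 4096/2.1 = 3487.2115.
Truncating gives code 3487.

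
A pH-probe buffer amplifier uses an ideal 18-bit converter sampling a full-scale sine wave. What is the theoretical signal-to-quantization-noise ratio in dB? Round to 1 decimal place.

Ideal quantization SNR: 6.02 × 18 + 1.76 dB = 110.1 dB.

110.1 dB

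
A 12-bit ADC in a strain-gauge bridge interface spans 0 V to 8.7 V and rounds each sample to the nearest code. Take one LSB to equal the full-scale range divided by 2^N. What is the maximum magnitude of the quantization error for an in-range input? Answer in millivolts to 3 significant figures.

1.06 mV

Range is 8.7 V.
Step size = 8.7/4096 V = 2.1240 mV.
A rounding quantizer has |error| ≤ LSB/2 = 1.06 mV.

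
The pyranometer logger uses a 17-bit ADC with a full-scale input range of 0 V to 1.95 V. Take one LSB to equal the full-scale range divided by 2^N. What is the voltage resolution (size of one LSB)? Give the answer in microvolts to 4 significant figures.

14.88 µV

Span = 1.95 V.
There are 2^17 = 131072 steps.
LSB = 1.95 V / 2^17 = 14.88 µV.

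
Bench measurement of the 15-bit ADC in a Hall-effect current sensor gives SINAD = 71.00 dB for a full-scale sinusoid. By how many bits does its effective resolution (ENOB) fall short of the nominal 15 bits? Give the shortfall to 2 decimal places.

3.50 bits

N_eff = (71.00 − 1.76)/6.02 = 11.5017 bits.
Shortfall = 15 − 11.5017 = 3.4983 bits.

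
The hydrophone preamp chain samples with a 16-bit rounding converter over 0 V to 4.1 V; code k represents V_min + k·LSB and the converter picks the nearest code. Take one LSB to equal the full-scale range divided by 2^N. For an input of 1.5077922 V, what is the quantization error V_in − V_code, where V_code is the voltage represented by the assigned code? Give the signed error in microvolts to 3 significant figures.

+8.69 µV

V_FS = 4.1 V. LSB = 4.1 V / 2^16 ≈ 62.56 µV.
(1.5077922 − (0)) / LSB = 1.5077922 × 65536/4.1 = 24101.1389. Nearest integer: k = 24101.
V_code = V_min + k × range/2^16 = 0 + 24101 × 4.1/65536 = 1.5077835083 V.
Error = V_in − V_code = 1.5077922 − (1.5077835083) = +8.69 µV.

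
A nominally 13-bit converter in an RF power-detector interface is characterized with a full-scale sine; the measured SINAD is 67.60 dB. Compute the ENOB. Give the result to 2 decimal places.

10.94 bits

ENOB = (67.60 − 1.76)/6.02 = 10.9369 bits.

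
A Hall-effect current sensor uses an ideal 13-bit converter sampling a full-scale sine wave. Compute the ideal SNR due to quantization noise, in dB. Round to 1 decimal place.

80.0 dB

6.02(13) + 1.76 = 78.26 + 1.76 = 80.02 dB.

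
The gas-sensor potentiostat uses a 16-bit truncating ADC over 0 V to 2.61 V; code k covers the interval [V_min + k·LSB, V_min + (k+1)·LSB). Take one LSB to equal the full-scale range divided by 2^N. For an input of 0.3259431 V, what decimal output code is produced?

8184

V_FS = 2.61 V. LSB = 2.61 V / 2^16 ≈ 39.83 µV.
code = ⌊(V_in − V_min)/LSB⌋ = ⌊(V_in − V_min) × 2^16 / range⌋
     = ⌊(0.3259431 − (0)) × 65536 / 2.61⌋ = ⌊0.3259431 × 65536/2.61⌋
     = ⌊8184.294⌋ = 8184.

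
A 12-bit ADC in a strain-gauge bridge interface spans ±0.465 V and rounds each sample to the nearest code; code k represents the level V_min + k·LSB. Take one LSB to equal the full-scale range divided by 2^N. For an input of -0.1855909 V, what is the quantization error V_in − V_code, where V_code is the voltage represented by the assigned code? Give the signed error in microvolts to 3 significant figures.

−90.4 µV

The full-scale span is 0.465 − (-0.465) = 0.93 V. LSB = 0.93 V / 2^12 ≈ 227.1 µV.
Position in LSBs: (-0.1855909 − (-0.465)) × 4096/0.93 = 1230.6018; rounding gives k = 1231.
Reconstructed level: -0.465 + 1231 × 0.93/4096 V = -0.1855004883 V.
V_in − V_code = -0.1855909 − (-0.1855004883) = −90.4 µV.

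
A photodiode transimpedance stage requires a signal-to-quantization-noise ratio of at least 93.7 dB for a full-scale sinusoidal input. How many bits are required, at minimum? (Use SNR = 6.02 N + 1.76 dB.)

Solving 6.02 N ≥ 93.7 − 1.76: N ≥ 15.272. Round up → N = 16.

16 bits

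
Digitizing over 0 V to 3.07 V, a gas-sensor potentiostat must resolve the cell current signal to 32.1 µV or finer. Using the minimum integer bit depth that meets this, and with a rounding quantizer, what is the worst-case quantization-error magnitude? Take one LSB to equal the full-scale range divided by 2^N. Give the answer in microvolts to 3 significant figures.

11.7 µV

V_FS = 3.07 V.
Required number of levels: 3.07/32.1 µV = 95639; smallest N with 2^N ≥ that is 17.
LSB = 3.07 V ÷ 2^17 = 3.07/131072 V = 23.422 µV.
Max error for round-to-nearest is LSB/2 = 11.7 µV.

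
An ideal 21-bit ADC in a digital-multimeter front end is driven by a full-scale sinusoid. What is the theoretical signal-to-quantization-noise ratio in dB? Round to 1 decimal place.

Ideal quantization SNR: 6.02 × 21 + 1.76 dB = 128.2 dB.

128.2 dB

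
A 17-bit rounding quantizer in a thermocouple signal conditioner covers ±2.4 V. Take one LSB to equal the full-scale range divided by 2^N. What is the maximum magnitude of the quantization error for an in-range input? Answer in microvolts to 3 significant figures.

The full-scale span is 2.4 − (-2.4) = 4.8 V.
LSB = 4.8 V / 2^17 = 36.621 µV.
|e|_max = LSB/2 = 18.3 µV.

18.3 µV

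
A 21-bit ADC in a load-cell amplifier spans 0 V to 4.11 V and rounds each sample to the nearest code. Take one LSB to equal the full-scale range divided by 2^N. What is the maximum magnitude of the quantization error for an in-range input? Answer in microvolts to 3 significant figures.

Full-scale range = 4.11 V.
Step size = 4.11/2097152 V = 1.9598 µV.
|e|_max = LSB/2 = 0.980 µV.

0.980 µV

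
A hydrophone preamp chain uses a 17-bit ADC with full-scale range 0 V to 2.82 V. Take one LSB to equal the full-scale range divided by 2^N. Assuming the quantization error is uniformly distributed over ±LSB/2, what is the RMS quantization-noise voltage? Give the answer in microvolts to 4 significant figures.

6.211 µV

V_FS = 2.82 V.
One LSB is 2.82 V / 131072 = 21.5149 µV.
σ_q = LSB/√12 = 21.5149 µV/3.4641 = 6.211 µV.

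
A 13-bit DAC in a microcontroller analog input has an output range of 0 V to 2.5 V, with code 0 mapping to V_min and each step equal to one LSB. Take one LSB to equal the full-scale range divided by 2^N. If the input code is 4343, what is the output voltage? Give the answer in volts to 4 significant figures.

Full-scale range = 2.5 V. LSB = 2.5 V / 2^13.
Output = V_min + (4343/8192) × range = 0 + 0.530151 × 2.5 V
      = 0 + 1.32538 = 1.32538 V.

1.325 V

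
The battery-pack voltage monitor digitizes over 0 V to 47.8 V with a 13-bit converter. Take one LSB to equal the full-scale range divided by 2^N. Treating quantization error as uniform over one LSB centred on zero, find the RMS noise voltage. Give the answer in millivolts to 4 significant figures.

1.684 mV

Span = 47.8 V.
LSB = 47.8 V / 2^13 = 5.83496 mV.
For a uniform distribution on [−LSB/2, +LSB/2], V_rms = LSB/√12 = 5.83496 mV/3.4641 = 1.684 mV.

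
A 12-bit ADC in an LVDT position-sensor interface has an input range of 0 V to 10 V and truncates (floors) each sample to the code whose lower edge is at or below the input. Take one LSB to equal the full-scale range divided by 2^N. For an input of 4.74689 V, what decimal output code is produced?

1944

V_FS = 10 V. LSB = 10 V / 2^12 ≈ 2.441 mV.
V_in − V_min = 4.74689 − (0) = 4.74689 V.
Divide by LSB: 4.74689 × 4096/10 = 1944.3261.
Truncating gives code 1944.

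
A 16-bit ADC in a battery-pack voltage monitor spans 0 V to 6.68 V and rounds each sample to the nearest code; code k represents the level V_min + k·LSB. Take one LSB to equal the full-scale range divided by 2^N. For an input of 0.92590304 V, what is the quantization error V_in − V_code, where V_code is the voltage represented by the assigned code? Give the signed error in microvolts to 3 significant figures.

Span = 6.68 V. LSB = 6.68 V / 2^16 ≈ 101.9 µV.
(0.92590304 − (0)) / LSB = 0.92590304 × 65536/6.68 = 9083.8296. Nearest integer: k = 9084.
Reconstructed level: 0 + 9084 × 6.68/65536 V = 0.92592041016 V.
V_in − V_code = 0.92590304 − (0.92592041016) = −17.4 µV.

−17.4 µV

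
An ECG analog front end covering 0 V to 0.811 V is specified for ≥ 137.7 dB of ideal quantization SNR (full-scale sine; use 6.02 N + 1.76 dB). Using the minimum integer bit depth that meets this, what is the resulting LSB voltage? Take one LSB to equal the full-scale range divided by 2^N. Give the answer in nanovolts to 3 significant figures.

Span = 0.811 V.
Required N = ⌈(137.7 − 1.76)/6.02⌉ = ⌈22.581⌉ = 23.
LSB = 0.811 V / 2^23 = 96.7 nV.

96.7 nV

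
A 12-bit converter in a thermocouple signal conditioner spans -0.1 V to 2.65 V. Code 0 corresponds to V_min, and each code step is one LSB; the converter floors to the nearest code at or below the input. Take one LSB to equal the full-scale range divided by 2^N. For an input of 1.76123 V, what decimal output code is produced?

The full-scale span is 2.65 − (-0.1) = 2.75 V. LSB = 2.75 V / 2^12 ≈ 0.6714 mV.
code = ⌊(V_in − V_min)/LSB⌋ = ⌊(V_in − V_min) × 2^12 / range⌋
     = ⌊(1.76123 − (-0.1)) × 4096 / 2.75⌋ = ⌊1.86123 × 4096/2.75⌋
     = ⌊2772.217⌋ = 2772.

2772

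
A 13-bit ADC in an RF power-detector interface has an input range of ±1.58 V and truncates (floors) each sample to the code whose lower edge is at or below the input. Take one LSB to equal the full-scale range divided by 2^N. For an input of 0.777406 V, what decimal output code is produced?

Full-scale range = 1.58 V − (-1.58 V) = 3.16 V. LSB = 3.16 V / 2^13 ≈ 385.7 µV.
(V_in − V_min) × 2^13/range = (0.777406 − (-1.58)) × 8192/3.16 = 6111.351.
Floor → code = 6111.

6111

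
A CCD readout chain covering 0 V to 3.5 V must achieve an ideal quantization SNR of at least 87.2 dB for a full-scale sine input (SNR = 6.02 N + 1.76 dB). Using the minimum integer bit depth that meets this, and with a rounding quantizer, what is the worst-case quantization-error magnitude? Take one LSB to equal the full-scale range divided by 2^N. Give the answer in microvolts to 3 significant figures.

53.4 µV

Range is 3.5 V.
Solving 6.02 N ≥ 87.2 − 1.76: N ≥ 14.193. Round up → N = 15.
LSB = 3.5 V ÷ 2^15 = 3.5/32768 V = 106.81 µV.
|e|_max = LSB/2 = 53.4 µV.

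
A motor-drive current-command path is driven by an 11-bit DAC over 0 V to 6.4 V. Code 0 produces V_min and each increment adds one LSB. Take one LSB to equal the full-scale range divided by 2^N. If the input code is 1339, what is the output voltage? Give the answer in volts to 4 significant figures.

4.184 V

Full-scale range = 6.4 V. LSB = 6.4 V / 2^11.
Output = V_min + (1339/2048) × range = 0 + 0.653809 × 6.4 V
      = 0 + 4.18438 = 4.18438 V.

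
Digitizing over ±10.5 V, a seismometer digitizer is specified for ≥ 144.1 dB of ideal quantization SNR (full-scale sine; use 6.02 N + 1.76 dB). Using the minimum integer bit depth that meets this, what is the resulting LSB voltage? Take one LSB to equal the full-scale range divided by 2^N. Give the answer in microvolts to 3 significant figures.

1.25 µV

Span: 10.5 V − (-10.5 V) = 21 V.
Solving 6.02 N ≥ 144.1 − 1.76: N ≥ 23.645. Round up → N = 24.
LSB = 21 V / 2^24 = 1.25 µV.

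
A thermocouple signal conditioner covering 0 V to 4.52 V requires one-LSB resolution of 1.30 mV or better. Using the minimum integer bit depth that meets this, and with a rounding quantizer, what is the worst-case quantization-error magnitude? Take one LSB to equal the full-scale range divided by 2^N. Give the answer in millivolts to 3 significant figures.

V_FS = 4.52 V.
Levels needed ≥ 4.52/1.30 mV = 3477. 2^12 = 4096 suffices, so N_min = 12.
One LSB is 4.52 V / 4096 = 1.1035 mV.
Max error for round-to-nearest is LSB/2 = 0.552 mV.

0.552 mV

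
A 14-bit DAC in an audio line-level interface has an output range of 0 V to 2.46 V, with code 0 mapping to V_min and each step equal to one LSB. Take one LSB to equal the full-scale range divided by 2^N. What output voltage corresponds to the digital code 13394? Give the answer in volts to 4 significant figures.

2.011 V

Range is 2.46 V. LSB = 2.46 V / 2^14.
V_out = 0 + 13394 × (2.46/16384) V
      = 0 + 2.01106 = 2.01106 V.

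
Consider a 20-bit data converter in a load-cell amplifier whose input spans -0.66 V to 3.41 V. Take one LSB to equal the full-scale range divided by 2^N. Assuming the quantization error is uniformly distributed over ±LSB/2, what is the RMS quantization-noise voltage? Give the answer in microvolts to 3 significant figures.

1.12 µV

Range = 3.41 − (-0.66) = 4.07 V.
LSB = 4.07 V ÷ 2^20 = 4.07/1048576 V = 3.8815 µV.
For a uniform distribution on [−LSB/2, +LSB/2], V_rms = LSB/√12 = 3.8815 µV/3.4641 = 1.12 µV.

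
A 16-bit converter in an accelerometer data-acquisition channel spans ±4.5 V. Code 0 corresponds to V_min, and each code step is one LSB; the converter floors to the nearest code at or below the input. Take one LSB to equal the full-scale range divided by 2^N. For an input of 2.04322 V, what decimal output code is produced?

Range = 4.5 − (-4.5) = 9 V. LSB = 9 V / 2^16 ≈ 137.3 µV.
code = ⌊(V_in − V_min)/LSB⌋ = ⌊(V_in − V_min) × 2^16 / range⌋
     = ⌊(2.04322 − (-4.5)) × 65536 / 9⌋ = ⌊6.54322 × 65536/9⌋
     = ⌊47646.274⌋ = 47646.

47646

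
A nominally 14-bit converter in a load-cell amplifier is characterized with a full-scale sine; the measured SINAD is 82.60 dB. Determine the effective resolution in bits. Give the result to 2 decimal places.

13.43 bits

ENOB = (SINAD − 1.76) / 6.02 = (82.60 − 1.76) / 6.02 = 80.84 / 6.02 = 13.4286.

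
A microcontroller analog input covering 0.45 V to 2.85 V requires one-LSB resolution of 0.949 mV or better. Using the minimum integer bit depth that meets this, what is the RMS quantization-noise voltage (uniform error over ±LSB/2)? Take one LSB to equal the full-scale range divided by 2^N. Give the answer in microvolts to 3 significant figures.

Span: 2.85 V − (0.45 V) = 2.4 V.
Required number of levels: 2.4/0.949 mV = 2529.0; smallest N with 2^N ≥ that is 12.
LSB = 2.4 V ÷ 2^12 = 2.4/4096 V = 0.58594 mV.
RMS noise = LSB/√12 = 169 µV.

169 µV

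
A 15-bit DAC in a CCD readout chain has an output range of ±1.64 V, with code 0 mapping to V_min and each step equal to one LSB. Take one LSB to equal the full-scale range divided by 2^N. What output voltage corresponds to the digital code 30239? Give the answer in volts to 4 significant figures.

Full-scale range = 1.64 V − (-1.64 V) = 3.28 V. LSB = 3.28 V / 2^15.
V_out = -1.64 + 30239 × (3.28/32768) V
      = -1.64 V + 3.02685 V = 1.38685 V.

1.387 V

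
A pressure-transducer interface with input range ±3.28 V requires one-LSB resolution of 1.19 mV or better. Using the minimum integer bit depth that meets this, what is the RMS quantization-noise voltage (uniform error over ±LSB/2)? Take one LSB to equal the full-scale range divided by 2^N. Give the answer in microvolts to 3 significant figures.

231 µV

Range = 3.28 − (-3.28) = 6.56 V.
Need 2^N ≥ 6.56 V / 1.19 mV = 5513 → N_min = 13.
One LSB is 6.56 V / 8192 = 0.80078 mV.
V_rms = LSB/√12 = 231 µV.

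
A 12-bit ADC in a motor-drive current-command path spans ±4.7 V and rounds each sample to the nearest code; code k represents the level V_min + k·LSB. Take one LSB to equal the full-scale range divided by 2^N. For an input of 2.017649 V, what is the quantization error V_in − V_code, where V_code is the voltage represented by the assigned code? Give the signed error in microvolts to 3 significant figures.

The full-scale span is 4.7 − (-4.7) = 9.4 V. LSB = 9.4 V / 2^12 ≈ 2.295 mV.
(V_in − V_min)/LSB = (2.017649 − (-4.7)) × 4096/9.4 = 2927.1798 → nearest code k = 2927.
Reconstructed level: -4.7 + 2927 × 9.4/4096 V = 2.017236328 V.
V_in − V_code = 2.017649 − (2.017236328) = +413 µV.

+413 µV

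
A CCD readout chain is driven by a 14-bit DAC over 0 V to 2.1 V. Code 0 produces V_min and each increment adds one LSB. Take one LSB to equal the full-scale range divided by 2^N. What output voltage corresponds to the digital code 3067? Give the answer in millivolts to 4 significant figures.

393.1 mV

V_FS = 2.1 V. LSB = 2.1 V / 2^14.
V_out = 0 + 3067 × (2.1/16384) V
      = 0 + 0.393109 = 0.393109 V.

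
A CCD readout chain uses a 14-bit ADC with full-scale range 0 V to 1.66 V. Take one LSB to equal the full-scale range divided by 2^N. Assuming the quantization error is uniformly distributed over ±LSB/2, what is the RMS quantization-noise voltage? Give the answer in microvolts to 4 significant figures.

Range is 1.66 V.
Step size = 1.66/16384 V = 101.318 µV.
σ_q = LSB/√12 = 101.318 µV/3.4641 = 29.25 µV.

29.25 µV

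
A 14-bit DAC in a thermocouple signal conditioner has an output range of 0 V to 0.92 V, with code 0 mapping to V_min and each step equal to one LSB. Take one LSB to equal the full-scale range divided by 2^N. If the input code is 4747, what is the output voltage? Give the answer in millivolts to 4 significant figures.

266.6 mV

Range is 0.92 V. LSB = 0.92 V / 2^14.
Output = V_min + (4747/16384) × range = 0 + 0.289734 × 0.92 V
      = 0 + 0.266555 = 0.266555 V.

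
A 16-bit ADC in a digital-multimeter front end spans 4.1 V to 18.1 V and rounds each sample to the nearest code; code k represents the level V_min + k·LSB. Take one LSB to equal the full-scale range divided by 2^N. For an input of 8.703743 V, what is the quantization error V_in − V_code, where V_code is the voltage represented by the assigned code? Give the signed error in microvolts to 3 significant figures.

−47.3 µV

Range = 18.1 − (4.1) = 14 V. LSB = 14 V / 2^16 ≈ 213.6 µV.
(8.703743 − (4.1)) / LSB = 4.603743 × 65536/14 = 21550.7787. Nearest integer: k = 21551.
V_code = V_min + k × range/2^16 = 4.1 + 21551 × 14/65536 = 8.7037902832 V.
Error = V_in − V_code = 8.703743 − (8.7037902832) = −47.3 µV.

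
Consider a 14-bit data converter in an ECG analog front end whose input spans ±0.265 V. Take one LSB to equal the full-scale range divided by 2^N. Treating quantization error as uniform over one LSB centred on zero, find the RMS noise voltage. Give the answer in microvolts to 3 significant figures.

Full-scale range = 0.265 V − (-0.265 V) = 0.53 V.
Step size = 0.53/16384 V = 32.349 µV.
σ_q = LSB/√12 = 32.349 µV/3.4641 = 9.34 µV.

9.34 µV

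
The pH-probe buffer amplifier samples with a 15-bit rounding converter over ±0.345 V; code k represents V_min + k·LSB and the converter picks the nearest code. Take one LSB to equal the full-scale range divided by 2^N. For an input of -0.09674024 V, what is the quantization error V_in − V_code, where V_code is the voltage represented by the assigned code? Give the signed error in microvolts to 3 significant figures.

Full-scale range = 0.345 V − (-0.345 V) = 0.69 V. LSB = 0.69 V / 2^15 ≈ 21.06 µV.
(-0.09674024 − (-0.345)) / LSB = 0.24825976 × 32768/0.69 = 11789.8200. Nearest integer: k = 11790.
Reconstructed level: -0.345 + 11790 × 0.69/32768 V = -0.096736450195 V.
Error = V_in − V_code = -0.09674024 − (-0.096736450195) = −3.79 µV.

−3.79 µV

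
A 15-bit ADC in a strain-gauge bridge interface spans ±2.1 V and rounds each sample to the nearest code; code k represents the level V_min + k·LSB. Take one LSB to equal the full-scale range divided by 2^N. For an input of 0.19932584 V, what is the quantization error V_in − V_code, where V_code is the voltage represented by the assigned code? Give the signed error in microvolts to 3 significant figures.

+15.5 µV

Range = 2.1 − (-2.1) = 4.2 V. LSB = 4.2 V / 2^15 ≈ 128.2 µV.
(V_in − V_min)/LSB = (0.19932584 − (-2.1)) × 32768/4.2 = 17939.1212 → nearest code k = 17939.
Reconstructed level: -2.1 + 17939 × 4.2/32768 V = 0.19931030273 V.
Error = V_in − V_code = 0.19932584 − (0.19931030273) = +15.5 µV.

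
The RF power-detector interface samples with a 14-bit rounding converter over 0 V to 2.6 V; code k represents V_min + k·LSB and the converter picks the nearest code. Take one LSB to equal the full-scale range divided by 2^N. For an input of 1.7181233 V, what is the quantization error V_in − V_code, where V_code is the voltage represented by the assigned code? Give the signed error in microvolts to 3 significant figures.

−28.6 µV

Span = 2.6 V. LSB = 2.6 V / 2^14 ≈ 158.7 µV.
(1.7181233 − (0)) / LSB = 1.7181233 × 16384/2.6 = 10826.8201. Nearest integer: k = 10827.
V_code = 0 + (10827/16384) × 2.6 = 1.7181518555 V.
e = 1.7181233 − (1.7181518555) = −28.6 µV.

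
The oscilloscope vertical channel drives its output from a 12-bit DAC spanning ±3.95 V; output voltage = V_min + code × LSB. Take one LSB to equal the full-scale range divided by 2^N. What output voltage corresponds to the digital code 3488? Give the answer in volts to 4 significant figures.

Span: 3.95 V − (-3.95 V) = 7.9 V. LSB = 7.9 V / 2^12.
V_out = -3.95 + 3488 × (7.9/4096) V
      = -3.95 + 6.72734 = 2.77734 V.

2.777 V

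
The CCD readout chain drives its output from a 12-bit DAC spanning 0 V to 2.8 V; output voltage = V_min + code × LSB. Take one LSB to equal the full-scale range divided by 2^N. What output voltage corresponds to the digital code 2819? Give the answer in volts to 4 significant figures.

1.927 V

Range is 2.8 V. LSB = 2.8 V / 2^12.
V_out = V_min + code × LSB = 0 V + 2819 × 2.8 V / 4096
      = 0 V + 1.92705 V = 1.92705 V.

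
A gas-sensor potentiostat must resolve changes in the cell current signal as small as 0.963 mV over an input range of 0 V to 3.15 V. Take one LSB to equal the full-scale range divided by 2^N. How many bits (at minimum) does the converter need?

Range is 3.15 V.
Need 2^N ≥ 3.15 V / 0.963 mV = 3271 → N_min = 12.

12 bits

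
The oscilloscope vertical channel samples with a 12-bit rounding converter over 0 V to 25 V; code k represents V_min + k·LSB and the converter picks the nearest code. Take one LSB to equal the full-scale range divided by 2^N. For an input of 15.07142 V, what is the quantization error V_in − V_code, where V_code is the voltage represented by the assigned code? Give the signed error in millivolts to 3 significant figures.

+1.84 mV

Range is 25 V. LSB = 25 V / 2^12 ≈ 6.104 mV.
Position in LSBs: (15.07142 − (0)) × 4096/25 = 2469.3015; rounding gives k = 2469.
V_code = V_min + k × range/2^12 = 0 + 2469 × 25/4096 = 15.06958008 V.
e = 15.07142 − (15.06958008) = +1.84 mV.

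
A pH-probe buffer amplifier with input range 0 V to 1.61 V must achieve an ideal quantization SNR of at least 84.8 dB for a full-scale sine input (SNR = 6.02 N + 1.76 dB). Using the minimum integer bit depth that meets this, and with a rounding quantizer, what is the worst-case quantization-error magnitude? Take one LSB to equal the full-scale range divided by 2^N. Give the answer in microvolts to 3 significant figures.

Span = 1.61 V.
6.02 N + 1.76 ≥ 84.8 gives N ≥ 13.794, so the minimum integer is 14.
Step size = 1.61/16384 V = 98.267 µV.
Max error for round-to-nearest is LSB/2 = 49.1 µV.

49.1 µV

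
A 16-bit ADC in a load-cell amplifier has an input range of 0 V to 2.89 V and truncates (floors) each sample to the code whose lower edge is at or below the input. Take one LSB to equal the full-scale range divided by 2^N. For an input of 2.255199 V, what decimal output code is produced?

51140

Range is 2.89 V. LSB = 2.89 V / 2^16 ≈ 44.10 µV.
(V_in − V_min) × 2^16/range = (2.255199 − (0)) × 65536/2.89 = 51140.734.
Floor → code = 51140.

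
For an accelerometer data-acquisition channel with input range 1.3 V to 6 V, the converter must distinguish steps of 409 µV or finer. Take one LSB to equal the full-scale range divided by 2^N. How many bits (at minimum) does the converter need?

The full-scale span is 6 − (1.3) = 4.7 V.
4.7 V / 409 µV = 11490. Since 2^13 = 8192 and 2^14 = 16384, N = 14.

14 bits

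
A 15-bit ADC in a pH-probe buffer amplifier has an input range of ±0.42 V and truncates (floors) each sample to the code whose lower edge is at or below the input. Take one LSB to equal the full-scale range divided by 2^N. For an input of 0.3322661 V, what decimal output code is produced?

29345

Span: 0.42 V − (-0.42 V) = 0.84 V. LSB = 0.84 V / 2^15 ≈ 25.63 µV.
code = ⌊(V_in − V_min)/LSB⌋ = ⌊(V_in − V_min) × 2^15 / range⌋
     = ⌊(0.3322661 − (-0.42)) × 32768 / 0.84⌋ = ⌊0.7522661 × 32768/0.84⌋
     = ⌊29345.542⌋ = 29345.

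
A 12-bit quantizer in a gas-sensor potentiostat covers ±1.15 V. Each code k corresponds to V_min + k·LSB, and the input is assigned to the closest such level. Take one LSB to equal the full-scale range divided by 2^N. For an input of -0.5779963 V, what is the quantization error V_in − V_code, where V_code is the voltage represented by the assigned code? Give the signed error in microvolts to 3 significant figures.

Full-scale range = 1.15 V − (-1.15 V) = 2.3 V. LSB = 2.3 V / 2^12 ≈ 0.5615 mV.
(V_in − V_min)/LSB = (-0.5779963 − (-1.15)) × 4096/2.3 = 1018.6640 → nearest code k = 1019.
Reconstructed level: -1.15 + 1019 × 2.3/4096 V = -0.5778076172 V.
e = -0.5779963 − (-0.5778076172) = −189 µV.

−189 µV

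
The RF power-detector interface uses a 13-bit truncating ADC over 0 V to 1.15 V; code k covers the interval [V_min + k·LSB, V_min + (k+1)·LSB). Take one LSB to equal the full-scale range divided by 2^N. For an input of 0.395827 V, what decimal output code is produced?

Span = 1.15 V. LSB = 1.15 V / 2^13 ≈ 140.4 µV.
V_in − V_min = 0.395827 − (0) = 0.395827 V.
Divide by LSB: 0.395827 × 8192/1.15 = 2819.6650.
Truncating gives code 2819.

2819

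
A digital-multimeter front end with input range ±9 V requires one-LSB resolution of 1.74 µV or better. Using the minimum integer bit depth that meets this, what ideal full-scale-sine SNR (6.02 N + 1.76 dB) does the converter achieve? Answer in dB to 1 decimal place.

Span: 9 V − (-9 V) = 18 V.
Required number of levels: 18/1.74 µV = 1.0345e7; smallest N with 2^N ≥ that is 24.
Ideal SNR at N = 24: 6.02·24 + 1.76 = 146.2 dB.

146.2 dB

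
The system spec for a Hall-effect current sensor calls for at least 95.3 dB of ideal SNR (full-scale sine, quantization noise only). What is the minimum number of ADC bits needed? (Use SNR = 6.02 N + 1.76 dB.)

16 bits

Required N = ⌈(95.3 − 1.76)/6.02⌉ = ⌈15.538⌉ = 16.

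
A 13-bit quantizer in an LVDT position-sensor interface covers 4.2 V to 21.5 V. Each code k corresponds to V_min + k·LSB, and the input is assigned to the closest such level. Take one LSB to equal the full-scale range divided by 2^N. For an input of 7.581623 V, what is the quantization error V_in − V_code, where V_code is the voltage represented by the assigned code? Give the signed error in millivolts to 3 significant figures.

Span: 21.5 V − (4.2 V) = 17.3 V. LSB = 17.3 V / 2^13 ≈ 2.112 mV.
(7.581623 − (4.2)) / LSB = 3.381623 × 8192/17.3 = 1601.2865. Nearest integer: k = 1601.
V_code = 4.2 + (1601/8192) × 17.3 = 7.581018066 V.
e = 7.581623 − (7.581018066) = +0.605 mV.

+0.605 mV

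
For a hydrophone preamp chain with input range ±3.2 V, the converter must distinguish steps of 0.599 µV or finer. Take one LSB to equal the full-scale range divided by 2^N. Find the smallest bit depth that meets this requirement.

24 bits

The full-scale span is 3.2 − (-3.2) = 6.4 V.
Levels needed ≥ 6.4/0.599 µV = 1.068e7. 2^24 = 16777216 suffices, so N_min = 24.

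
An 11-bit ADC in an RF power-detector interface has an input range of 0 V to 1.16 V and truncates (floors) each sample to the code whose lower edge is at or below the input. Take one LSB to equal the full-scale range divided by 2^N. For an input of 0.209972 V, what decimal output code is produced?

370

V_FS = 1.16 V. LSB = 1.16 V / 2^11 ≈ 0.5664 mV.
code = ⌊(V_in − V_min)/LSB⌋ = ⌊(V_in − V_min) × 2^11 / range⌋
     = ⌊(0.209972 − (0)) × 2048 / 1.16⌋ = ⌊0.209972 × 2048/1.16⌋
     = ⌊370.709⌋ = 370.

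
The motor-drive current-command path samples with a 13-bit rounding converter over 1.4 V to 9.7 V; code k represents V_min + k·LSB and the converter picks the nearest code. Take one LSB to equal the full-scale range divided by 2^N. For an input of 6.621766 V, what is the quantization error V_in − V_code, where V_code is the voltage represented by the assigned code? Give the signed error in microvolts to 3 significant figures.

−182 µV

The full-scale span is 9.7 − (1.4) = 8.3 V. LSB = 8.3 V / 2^13 ≈ 1.013 mV.
Position in LSBs: (6.621766 − (1.4)) × 8192/8.3 = 5153.8201; rounding gives k = 5154.
Reconstructed level: 1.4 + 5154 × 8.3/8192 V = 6.621948242 V.
Error = V_in − V_code = 6.621766 − (6.621948242) = −182 µV.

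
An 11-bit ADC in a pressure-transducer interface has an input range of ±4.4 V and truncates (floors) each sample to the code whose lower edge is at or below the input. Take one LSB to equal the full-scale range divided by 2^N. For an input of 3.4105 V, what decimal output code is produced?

1817

The full-scale span is 4.4 − (-4.4) = 8.8 V. LSB = 8.8 V / 2^11 ≈ 4.297 mV.
code = ⌊(V_in − V_min)/LSB⌋ = ⌊(V_in − V_min) × 2^11 / range⌋
     = ⌊(3.4105 − (-4.4)) × 2048 / 8.8⌋ = ⌊7.8105 × 2048/8.8⌋
     = ⌊1817.716⌋ = 1817.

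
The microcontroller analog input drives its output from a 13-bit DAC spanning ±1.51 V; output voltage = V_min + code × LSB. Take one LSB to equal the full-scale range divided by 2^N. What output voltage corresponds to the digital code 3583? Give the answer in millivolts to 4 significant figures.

The full-scale span is 1.51 − (-1.51) = 3.02 V. LSB = 3.02 V / 2^13.
V_out = -1.51 + 3583 × (3.02/8192) V
      = -1.51 V + 1.32088 V = -0.189119 V.

-189.1 mV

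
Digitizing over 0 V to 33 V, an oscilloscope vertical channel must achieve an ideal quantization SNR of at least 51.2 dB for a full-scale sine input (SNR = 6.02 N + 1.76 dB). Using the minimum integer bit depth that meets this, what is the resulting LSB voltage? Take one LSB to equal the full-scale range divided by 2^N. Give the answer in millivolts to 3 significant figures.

V_FS = 33 V.
N ≥ (51.2 − 1.76)/6.02 = 8.213 → N_min = 9.
LSB = 33 V / 2^9 = 64.5 mV.

64.5 mV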